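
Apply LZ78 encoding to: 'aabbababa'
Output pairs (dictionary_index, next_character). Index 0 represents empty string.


LZ78 encoding steps:
Dictionary: {0: ''}
Step 1: w='' (idx 0), next='a' -> output (0, 'a'), add 'a' as idx 1
Step 2: w='a' (idx 1), next='b' -> output (1, 'b'), add 'ab' as idx 2
Step 3: w='' (idx 0), next='b' -> output (0, 'b'), add 'b' as idx 3
Step 4: w='ab' (idx 2), next='a' -> output (2, 'a'), add 'aba' as idx 4
Step 5: w='b' (idx 3), next='a' -> output (3, 'a'), add 'ba' as idx 5


Encoded: [(0, 'a'), (1, 'b'), (0, 'b'), (2, 'a'), (3, 'a')]


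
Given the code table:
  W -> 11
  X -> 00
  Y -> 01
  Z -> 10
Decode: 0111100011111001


Decoding:
01 -> Y
11 -> W
10 -> Z
00 -> X
11 -> W
11 -> W
10 -> Z
01 -> Y


Result: YWZXWWZY


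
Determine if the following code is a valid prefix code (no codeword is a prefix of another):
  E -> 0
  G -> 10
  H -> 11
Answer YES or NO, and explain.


Checking each pair (does one codeword prefix another?):
  E='0' vs G='10': no prefix
  E='0' vs H='11': no prefix
  G='10' vs E='0': no prefix
  G='10' vs H='11': no prefix
  H='11' vs E='0': no prefix
  H='11' vs G='10': no prefix
No violation found over all pairs.

YES -- this is a valid prefix code. No codeword is a prefix of any other codeword.


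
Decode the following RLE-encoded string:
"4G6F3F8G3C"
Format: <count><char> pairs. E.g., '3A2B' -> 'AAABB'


Expanding each <count><char> pair:
  4G -> 'GGGG'
  6F -> 'FFFFFF'
  3F -> 'FFF'
  8G -> 'GGGGGGGG'
  3C -> 'CCC'

Decoded = GGGGFFFFFFFFFGGGGGGGGCCC


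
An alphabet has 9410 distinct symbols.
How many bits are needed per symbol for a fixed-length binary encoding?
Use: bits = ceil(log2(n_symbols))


log2(9410) = 13.2
Bracket: 2^13 = 8192 < 9410 <= 2^14 = 16384
So ceil(log2(9410)) = 14

bits = ceil(log2(9410)) = ceil(13.2) = 14 bits


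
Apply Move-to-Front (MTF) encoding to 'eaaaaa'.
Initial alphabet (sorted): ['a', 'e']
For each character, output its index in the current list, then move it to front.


MTF encoding:
'e': index 1 in ['a', 'e'] -> ['e', 'a']
'a': index 1 in ['e', 'a'] -> ['a', 'e']
'a': index 0 in ['a', 'e'] -> ['a', 'e']
'a': index 0 in ['a', 'e'] -> ['a', 'e']
'a': index 0 in ['a', 'e'] -> ['a', 'e']
'a': index 0 in ['a', 'e'] -> ['a', 'e']


Output: [1, 1, 0, 0, 0, 0]


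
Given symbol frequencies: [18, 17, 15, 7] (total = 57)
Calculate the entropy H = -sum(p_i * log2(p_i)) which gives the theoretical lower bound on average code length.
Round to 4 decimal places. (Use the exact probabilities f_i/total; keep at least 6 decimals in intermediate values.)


Per-symbol terms -p_i * log2(p_i) with p_i = f_i/57:
  p = 18/57 = 0.315789: log2(p) = -1.662965, -p*log2(p) = 0.525147
  p = 17/57 = 0.298246: log2(p) = -1.745427, -p*log2(p) = 0.520566
  p = 15/57 = 0.263158: log2(p) = -1.925999, -p*log2(p) = 0.506842
  p = 7/57 = 0.122807: log2(p) = -3.025535, -p*log2(p) = 0.371557
H = 0.525147 + 0.520566 + 0.506842 + 0.371557 = 1.924112

H = 1.9241 bits/symbol


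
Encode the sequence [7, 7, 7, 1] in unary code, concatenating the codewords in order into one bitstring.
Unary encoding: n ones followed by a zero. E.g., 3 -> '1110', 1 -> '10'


Encode each number as n ones followed by a terminating 0:
  7 -> 11111110 (8 bits)
  7 -> 11111110 (8 bits)
  7 -> 11111110 (8 bits)
  1 -> 10 (2 bits)
Total length = 8 + 8 + 8 + 2 = 26 bits.

Unary([7, 7, 7, 1]) = 11111110111111101111111010 (26 bits)


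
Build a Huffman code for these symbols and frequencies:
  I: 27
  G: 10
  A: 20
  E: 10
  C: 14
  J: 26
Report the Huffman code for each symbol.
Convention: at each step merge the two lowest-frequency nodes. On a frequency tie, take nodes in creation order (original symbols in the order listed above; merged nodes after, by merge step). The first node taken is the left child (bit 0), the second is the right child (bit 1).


Huffman tree construction:
Step 1: Merge G(10) + E(10) = 20
Step 2: Merge C(14) + A(20) = 34
Step 3: Merge (G+E)(20) + J(26) = 46
Step 4: Merge I(27) + (C+A)(34) = 61
Step 5: Merge ((G+E)+J)(46) + (I+(C+A))(61) = 107
Read each symbol's code off the tree from the root (left child = 0, right child = 1).

Codes:
  I: 10 (length 2)
  G: 000 (length 3)
  A: 111 (length 3)
  E: 001 (length 3)
  C: 110 (length 3)
  J: 01 (length 2)
Average code length: 268/107 = 2.5047 bits/symbol


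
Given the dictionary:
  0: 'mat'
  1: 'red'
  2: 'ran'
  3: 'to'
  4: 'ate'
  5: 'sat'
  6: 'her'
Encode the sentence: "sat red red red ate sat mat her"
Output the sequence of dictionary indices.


Look up each word in the dictionary:
  'sat' -> 5
  'red' -> 1
  'red' -> 1
  'red' -> 1
  'ate' -> 4
  'sat' -> 5
  'mat' -> 0
  'her' -> 6

Encoded: [5, 1, 1, 1, 4, 5, 0, 6]


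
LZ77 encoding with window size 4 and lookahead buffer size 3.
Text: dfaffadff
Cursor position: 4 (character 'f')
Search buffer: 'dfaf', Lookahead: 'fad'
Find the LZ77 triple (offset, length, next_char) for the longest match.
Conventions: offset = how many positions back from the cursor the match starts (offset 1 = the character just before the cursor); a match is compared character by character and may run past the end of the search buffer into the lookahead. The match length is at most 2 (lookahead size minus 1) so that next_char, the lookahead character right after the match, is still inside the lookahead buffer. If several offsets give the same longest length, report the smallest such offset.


Try each offset into the search buffer:
  offset=1 (pos 3, char 'f'): match length 1
  offset=2 (pos 2, char 'a'): match length 0
  offset=3 (pos 1, char 'f'): match length 2
  offset=4 (pos 0, char 'd'): match length 0
Longest match has length 2 at offset 3.
next_char = character at position 4 + 2 = 6 -> 'd'

Best match: offset=3, length=2 (matching 'fa' starting at position 1)
LZ77 triple: (3, 2, 'd')


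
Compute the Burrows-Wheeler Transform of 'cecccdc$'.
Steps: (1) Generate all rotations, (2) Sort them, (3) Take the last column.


Rotations (sorted):
  0: $cecccdc -> last char: c
  1: c$cecccd -> last char: d
  2: cccdc$ce -> last char: e
  3: ccdc$cec -> last char: c
  4: cdc$cecc -> last char: c
  5: cecccdc$ -> last char: $
  6: dc$ceccc -> last char: c
  7: ecccdc$c -> last char: c


BWT = cdecc$cc


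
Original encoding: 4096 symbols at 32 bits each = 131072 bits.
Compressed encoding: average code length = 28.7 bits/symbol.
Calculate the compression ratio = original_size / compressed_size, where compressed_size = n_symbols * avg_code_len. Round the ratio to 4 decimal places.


original_size = n_symbols * orig_bits = 4096 * 32 = 131072 bits
compressed_size = n_symbols * avg_code_len = 4096 * 28.7 = 117555.2 bits
ratio = original_size / compressed_size = 131072 / 117555.2 = 1.115

Compression ratio = 1.115


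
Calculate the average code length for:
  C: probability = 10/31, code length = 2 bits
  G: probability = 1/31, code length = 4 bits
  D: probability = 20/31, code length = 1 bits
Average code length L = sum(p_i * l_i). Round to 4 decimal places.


Weighted contributions p_i * l_i:
  C: (10/31) * 2 = 20/31
  G: (1/31) * 4 = 4/31
  D: (20/31) * 1 = 20/31
Sum = (20 + 4 + 20)/31 = 44/31

L = 44/31 = 1.4194 bits/symbol


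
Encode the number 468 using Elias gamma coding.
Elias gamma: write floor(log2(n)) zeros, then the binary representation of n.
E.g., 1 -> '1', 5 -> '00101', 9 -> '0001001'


num_bits = floor(log2(468)) + 1 = 9
leading_zeros = num_bits - 1 = 8
binary(468) = 111010100

Elias gamma(468) = '00000000' + '111010100' = 00000000111010100 (17 bits)


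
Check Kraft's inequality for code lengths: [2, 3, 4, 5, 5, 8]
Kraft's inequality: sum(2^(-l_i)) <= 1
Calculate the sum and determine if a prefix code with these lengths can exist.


Sum = 2^(-2) + 2^(-3) + 2^(-4) + 2^(-5) + 2^(-5) + 2^(-8)
    = 0.25 + 0.125 + 0.0625 + 0.03125 + 0.03125 + 0.00390625
    = 129/256 = 0.50390625
Since 0.50390625 <= 1, Kraft's inequality IS satisfied.
A prefix code with these lengths CAN exist.

Kraft sum = 0.50390625. Satisfied.


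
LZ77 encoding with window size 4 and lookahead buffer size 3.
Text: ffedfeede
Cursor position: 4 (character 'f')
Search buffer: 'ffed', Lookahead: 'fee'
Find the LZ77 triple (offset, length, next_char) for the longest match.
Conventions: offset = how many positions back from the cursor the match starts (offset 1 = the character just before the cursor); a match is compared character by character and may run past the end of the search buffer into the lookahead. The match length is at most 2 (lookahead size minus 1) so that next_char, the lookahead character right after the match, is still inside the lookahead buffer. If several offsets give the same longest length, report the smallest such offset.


Try each offset into the search buffer:
  offset=1 (pos 3, char 'd'): match length 0
  offset=2 (pos 2, char 'e'): match length 0
  offset=3 (pos 1, char 'f'): match length 2
  offset=4 (pos 0, char 'f'): match length 1
Longest match has length 2 at offset 3.
next_char = character at position 4 + 2 = 6 -> 'e'

Best match: offset=3, length=2 (matching 'fe' starting at position 1)
LZ77 triple: (3, 2, 'e')


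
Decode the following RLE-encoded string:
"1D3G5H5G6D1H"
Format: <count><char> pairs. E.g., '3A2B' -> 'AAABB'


Expanding each <count><char> pair:
  1D -> 'D'
  3G -> 'GGG'
  5H -> 'HHHHH'
  5G -> 'GGGGG'
  6D -> 'DDDDDD'
  1H -> 'H'

Decoded = DGGGHHHHHGGGGGDDDDDDH


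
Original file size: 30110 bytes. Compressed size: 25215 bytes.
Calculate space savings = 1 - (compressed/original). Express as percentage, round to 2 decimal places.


ratio = compressed/original = 25215/30110 = 0.837429
savings = 1 - ratio = 1 - 0.837429 = 0.162571
as a percentage: 0.162571 * 100 = 16.26%

Space savings = 1 - 25215/30110 = 16.26%


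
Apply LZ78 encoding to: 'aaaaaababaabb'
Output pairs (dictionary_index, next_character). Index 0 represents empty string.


LZ78 encoding steps:
Dictionary: {0: ''}
Step 1: w='' (idx 0), next='a' -> output (0, 'a'), add 'a' as idx 1
Step 2: w='a' (idx 1), next='a' -> output (1, 'a'), add 'aa' as idx 2
Step 3: w='aa' (idx 2), next='a' -> output (2, 'a'), add 'aaa' as idx 3
Step 4: w='' (idx 0), next='b' -> output (0, 'b'), add 'b' as idx 4
Step 5: w='a' (idx 1), next='b' -> output (1, 'b'), add 'ab' as idx 5
Step 6: w='aa' (idx 2), next='b' -> output (2, 'b'), add 'aab' as idx 6
Step 7: w='b' (idx 4), end of input -> output (4, '')


Encoded: [(0, 'a'), (1, 'a'), (2, 'a'), (0, 'b'), (1, 'b'), (2, 'b'), (4, '')]


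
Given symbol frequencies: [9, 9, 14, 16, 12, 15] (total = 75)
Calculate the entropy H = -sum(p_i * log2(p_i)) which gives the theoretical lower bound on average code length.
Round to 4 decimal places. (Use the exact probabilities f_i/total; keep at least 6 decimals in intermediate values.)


Per-symbol terms -p_i * log2(p_i) with p_i = f_i/75:
  p = 9/75 = 0.120000: log2(p) = -3.058894, -p*log2(p) = 0.367067
  p = 9/75 = 0.120000: log2(p) = -3.058894, -p*log2(p) = 0.367067
  p = 14/75 = 0.186667: log2(p) = -2.421464, -p*log2(p) = 0.452007
  p = 16/75 = 0.213333: log2(p) = -2.228819, -p*log2(p) = 0.475481
  p = 12/75 = 0.160000: log2(p) = -2.643856, -p*log2(p) = 0.423017
  p = 15/75 = 0.200000: log2(p) = -2.321928, -p*log2(p) = 0.464386
H = 0.367067 + 0.367067 + 0.452007 + 0.475481 + 0.423017 + 0.464386 = 2.549025

H = 2.549 bits/symbol


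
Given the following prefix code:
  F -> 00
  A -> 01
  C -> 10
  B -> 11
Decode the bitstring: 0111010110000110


Decoding step by step:
Bits 01 -> A
Bits 11 -> B
Bits 01 -> A
Bits 01 -> A
Bits 10 -> C
Bits 00 -> F
Bits 01 -> A
Bits 10 -> C


Decoded message: ABAACFAC


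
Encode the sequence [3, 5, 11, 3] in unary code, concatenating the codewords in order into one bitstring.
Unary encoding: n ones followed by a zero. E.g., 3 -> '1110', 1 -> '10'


Encode each number as n ones followed by a terminating 0:
  3 -> 1110 (4 bits)
  5 -> 111110 (6 bits)
  11 -> 111111111110 (12 bits)
  3 -> 1110 (4 bits)
Total length = 4 + 6 + 12 + 4 = 26 bits.

Unary([3, 5, 11, 3]) = 11101111101111111111101110 (26 bits)


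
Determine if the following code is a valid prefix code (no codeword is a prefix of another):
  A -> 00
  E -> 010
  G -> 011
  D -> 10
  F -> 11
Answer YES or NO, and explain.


Checking each pair (does one codeword prefix another?):
  A='00' vs E='010': no prefix
  A='00' vs G='011': no prefix
  A='00' vs D='10': no prefix
  A='00' vs F='11': no prefix
  E='010' vs A='00': no prefix
  E='010' vs G='011': no prefix
  E='010' vs D='10': no prefix
  E='010' vs F='11': no prefix
  G='011' vs A='00': no prefix
  G='011' vs E='010': no prefix
  G='011' vs D='10': no prefix
  G='011' vs F='11': no prefix
  D='10' vs A='00': no prefix
  D='10' vs E='010': no prefix
  D='10' vs G='011': no prefix
  D='10' vs F='11': no prefix
  F='11' vs A='00': no prefix
  F='11' vs E='010': no prefix
  F='11' vs G='011': no prefix
  F='11' vs D='10': no prefix
No violation found over all pairs.

YES -- this is a valid prefix code. No codeword is a prefix of any other codeword.


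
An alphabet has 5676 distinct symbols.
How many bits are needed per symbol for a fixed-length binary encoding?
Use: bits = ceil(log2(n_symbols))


log2(5676) = 12.4707
Bracket: 2^12 = 4096 < 5676 <= 2^13 = 8192
So ceil(log2(5676)) = 13

bits = ceil(log2(5676)) = ceil(12.4707) = 13 bits


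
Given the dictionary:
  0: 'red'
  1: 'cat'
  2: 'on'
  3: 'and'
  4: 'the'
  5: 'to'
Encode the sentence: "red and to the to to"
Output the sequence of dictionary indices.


Look up each word in the dictionary:
  'red' -> 0
  'and' -> 3
  'to' -> 5
  'the' -> 4
  'to' -> 5
  'to' -> 5

Encoded: [0, 3, 5, 4, 5, 5]


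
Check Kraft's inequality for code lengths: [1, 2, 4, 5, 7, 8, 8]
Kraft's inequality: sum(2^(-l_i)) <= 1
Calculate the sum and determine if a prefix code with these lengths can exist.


Sum = 2^(-1) + 2^(-2) + 2^(-4) + 2^(-5) + 2^(-7) + 2^(-8) + 2^(-8)
    = 0.5 + 0.25 + 0.0625 + 0.03125 + 0.0078125 + 0.00390625 + 0.00390625
    = 220/256 = 0.859375
Since 0.859375 <= 1, Kraft's inequality IS satisfied.
A prefix code with these lengths CAN exist.

Kraft sum = 0.859375. Satisfied.


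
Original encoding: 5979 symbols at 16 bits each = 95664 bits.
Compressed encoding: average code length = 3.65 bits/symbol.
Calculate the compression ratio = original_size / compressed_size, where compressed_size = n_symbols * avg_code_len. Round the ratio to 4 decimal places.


original_size = n_symbols * orig_bits = 5979 * 16 = 95664 bits
compressed_size = n_symbols * avg_code_len = 5979 * 3.65 = 21823.35 bits
ratio = original_size / compressed_size = 95664 / 21823.35 = 4.3836

Compression ratio = 4.3836


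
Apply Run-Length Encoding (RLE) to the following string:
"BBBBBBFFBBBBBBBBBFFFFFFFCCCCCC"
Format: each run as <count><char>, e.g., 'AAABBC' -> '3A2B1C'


Scanning runs left to right:
  i=0: run of 'B' x 6 -> '6B'
  i=6: run of 'F' x 2 -> '2F'
  i=8: run of 'B' x 9 -> '9B'
  i=17: run of 'F' x 7 -> '7F'
  i=24: run of 'C' x 6 -> '6C'

RLE = 6B2F9B7F6C


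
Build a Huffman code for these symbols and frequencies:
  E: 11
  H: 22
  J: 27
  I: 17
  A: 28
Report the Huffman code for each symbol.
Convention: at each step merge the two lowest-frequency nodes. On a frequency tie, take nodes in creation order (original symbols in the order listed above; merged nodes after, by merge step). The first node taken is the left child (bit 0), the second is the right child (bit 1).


Huffman tree construction:
Step 1: Merge E(11) + I(17) = 28
Step 2: Merge H(22) + J(27) = 49
Step 3: Merge A(28) + (E+I)(28) = 56
Step 4: Merge (H+J)(49) + (A+(E+I))(56) = 105
Read each symbol's code off the tree from the root (left child = 0, right child = 1).

Codes:
  E: 110 (length 3)
  H: 00 (length 2)
  J: 01 (length 2)
  I: 111 (length 3)
  A: 10 (length 2)
Average code length: 238/105 = 2.2667 bits/symbol


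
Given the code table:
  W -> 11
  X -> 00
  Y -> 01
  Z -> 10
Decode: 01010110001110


Decoding:
01 -> Y
01 -> Y
01 -> Y
10 -> Z
00 -> X
11 -> W
10 -> Z


Result: YYYZXWZ


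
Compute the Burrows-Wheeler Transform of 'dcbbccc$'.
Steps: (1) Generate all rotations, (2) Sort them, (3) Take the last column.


Rotations (sorted):
  0: $dcbbccc -> last char: c
  1: bbccc$dc -> last char: c
  2: bccc$dcb -> last char: b
  3: c$dcbbcc -> last char: c
  4: cbbccc$d -> last char: d
  5: cc$dcbbc -> last char: c
  6: ccc$dcbb -> last char: b
  7: dcbbccc$ -> last char: $


BWT = ccbcdcb$


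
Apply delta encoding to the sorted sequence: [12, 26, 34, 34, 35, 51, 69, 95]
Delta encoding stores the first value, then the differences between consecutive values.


First value: 12
Deltas:
  26 - 12 = 14
  34 - 26 = 8
  34 - 34 = 0
  35 - 34 = 1
  51 - 35 = 16
  69 - 51 = 18
  95 - 69 = 26


Delta encoded: [12, 14, 8, 0, 1, 16, 18, 26]


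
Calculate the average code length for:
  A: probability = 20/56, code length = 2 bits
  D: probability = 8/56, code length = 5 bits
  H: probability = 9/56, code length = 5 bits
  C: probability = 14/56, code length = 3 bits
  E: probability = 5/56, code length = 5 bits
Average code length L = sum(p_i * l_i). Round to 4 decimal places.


Weighted contributions p_i * l_i:
  A: (20/56) * 2 = 40/56
  D: (8/56) * 5 = 40/56
  H: (9/56) * 5 = 45/56
  C: (14/56) * 3 = 42/56
  E: (5/56) * 5 = 25/56
Sum = (40 + 40 + 45 + 42 + 25)/56 = 192/56

L = 192/56 = 3.4286 bits/symbol


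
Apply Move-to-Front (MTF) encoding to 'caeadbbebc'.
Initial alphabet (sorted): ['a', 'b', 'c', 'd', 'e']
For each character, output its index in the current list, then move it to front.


MTF encoding:
'c': index 2 in ['a', 'b', 'c', 'd', 'e'] -> ['c', 'a', 'b', 'd', 'e']
'a': index 1 in ['c', 'a', 'b', 'd', 'e'] -> ['a', 'c', 'b', 'd', 'e']
'e': index 4 in ['a', 'c', 'b', 'd', 'e'] -> ['e', 'a', 'c', 'b', 'd']
'a': index 1 in ['e', 'a', 'c', 'b', 'd'] -> ['a', 'e', 'c', 'b', 'd']
'd': index 4 in ['a', 'e', 'c', 'b', 'd'] -> ['d', 'a', 'e', 'c', 'b']
'b': index 4 in ['d', 'a', 'e', 'c', 'b'] -> ['b', 'd', 'a', 'e', 'c']
'b': index 0 in ['b', 'd', 'a', 'e', 'c'] -> ['b', 'd', 'a', 'e', 'c']
'e': index 3 in ['b', 'd', 'a', 'e', 'c'] -> ['e', 'b', 'd', 'a', 'c']
'b': index 1 in ['e', 'b', 'd', 'a', 'c'] -> ['b', 'e', 'd', 'a', 'c']
'c': index 4 in ['b', 'e', 'd', 'a', 'c'] -> ['c', 'b', 'e', 'd', 'a']


Output: [2, 1, 4, 1, 4, 4, 0, 3, 1, 4]


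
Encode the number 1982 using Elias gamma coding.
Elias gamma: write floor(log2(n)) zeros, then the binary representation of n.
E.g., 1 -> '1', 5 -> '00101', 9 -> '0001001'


num_bits = floor(log2(1982)) + 1 = 11
leading_zeros = num_bits - 1 = 10
binary(1982) = 11110111110

Elias gamma(1982) = '0000000000' + '11110111110' = 000000000011110111110 (21 bits)


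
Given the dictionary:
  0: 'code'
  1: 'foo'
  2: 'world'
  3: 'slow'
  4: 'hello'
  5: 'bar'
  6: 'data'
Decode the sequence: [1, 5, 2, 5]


Look up each index in the dictionary:
  1 -> 'foo'
  5 -> 'bar'
  2 -> 'world'
  5 -> 'bar'

Decoded: "foo bar world bar"


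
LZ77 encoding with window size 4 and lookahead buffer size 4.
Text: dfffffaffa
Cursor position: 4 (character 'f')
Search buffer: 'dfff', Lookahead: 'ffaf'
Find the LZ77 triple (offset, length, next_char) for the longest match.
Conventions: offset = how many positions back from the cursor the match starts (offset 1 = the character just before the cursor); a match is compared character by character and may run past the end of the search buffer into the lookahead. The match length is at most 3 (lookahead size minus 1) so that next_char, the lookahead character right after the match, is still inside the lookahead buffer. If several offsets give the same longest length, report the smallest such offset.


Try each offset into the search buffer:
  offset=1 (pos 3, char 'f'): match length 2
  offset=2 (pos 2, char 'f'): match length 2
  offset=3 (pos 1, char 'f'): match length 2
  offset=4 (pos 0, char 'd'): match length 0
Longest match has length 2, found at offsets 1, 2, 3; take the smallest, offset 1.
next_char = character at position 4 + 2 = 6 -> 'a'

Best match: offset=1, length=2 (matching 'ff' starting at position 3)
LZ77 triple: (1, 2, 'a')


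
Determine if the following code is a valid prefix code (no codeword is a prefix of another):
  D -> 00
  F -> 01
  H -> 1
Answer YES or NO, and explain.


Checking each pair (does one codeword prefix another?):
  D='00' vs F='01': no prefix
  D='00' vs H='1': no prefix
  F='01' vs D='00': no prefix
  F='01' vs H='1': no prefix
  H='1' vs D='00': no prefix
  H='1' vs F='01': no prefix
No violation found over all pairs.

YES -- this is a valid prefix code. No codeword is a prefix of any other codeword.


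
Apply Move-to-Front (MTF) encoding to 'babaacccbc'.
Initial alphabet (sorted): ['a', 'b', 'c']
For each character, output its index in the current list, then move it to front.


MTF encoding:
'b': index 1 in ['a', 'b', 'c'] -> ['b', 'a', 'c']
'a': index 1 in ['b', 'a', 'c'] -> ['a', 'b', 'c']
'b': index 1 in ['a', 'b', 'c'] -> ['b', 'a', 'c']
'a': index 1 in ['b', 'a', 'c'] -> ['a', 'b', 'c']
'a': index 0 in ['a', 'b', 'c'] -> ['a', 'b', 'c']
'c': index 2 in ['a', 'b', 'c'] -> ['c', 'a', 'b']
'c': index 0 in ['c', 'a', 'b'] -> ['c', 'a', 'b']
'c': index 0 in ['c', 'a', 'b'] -> ['c', 'a', 'b']
'b': index 2 in ['c', 'a', 'b'] -> ['b', 'c', 'a']
'c': index 1 in ['b', 'c', 'a'] -> ['c', 'b', 'a']


Output: [1, 1, 1, 1, 0, 2, 0, 0, 2, 1]


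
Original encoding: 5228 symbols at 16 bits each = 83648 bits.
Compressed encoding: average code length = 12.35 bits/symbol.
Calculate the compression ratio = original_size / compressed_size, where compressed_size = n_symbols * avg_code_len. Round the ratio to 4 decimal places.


original_size = n_symbols * orig_bits = 5228 * 16 = 83648 bits
compressed_size = n_symbols * avg_code_len = 5228 * 12.35 = 64565.8 bits
ratio = original_size / compressed_size = 83648 / 64565.8 = 1.2955

Compression ratio = 1.2955


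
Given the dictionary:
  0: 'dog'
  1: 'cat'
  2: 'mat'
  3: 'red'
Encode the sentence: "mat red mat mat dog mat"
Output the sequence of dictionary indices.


Look up each word in the dictionary:
  'mat' -> 2
  'red' -> 3
  'mat' -> 2
  'mat' -> 2
  'dog' -> 0
  'mat' -> 2

Encoded: [2, 3, 2, 2, 0, 2]


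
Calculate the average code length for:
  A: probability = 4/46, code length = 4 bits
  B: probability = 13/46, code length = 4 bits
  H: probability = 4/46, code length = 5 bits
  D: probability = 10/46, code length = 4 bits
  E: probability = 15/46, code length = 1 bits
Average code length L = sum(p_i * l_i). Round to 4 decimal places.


Weighted contributions p_i * l_i:
  A: (4/46) * 4 = 16/46
  B: (13/46) * 4 = 52/46
  H: (4/46) * 5 = 20/46
  D: (10/46) * 4 = 40/46
  E: (15/46) * 1 = 15/46
Sum = (16 + 52 + 20 + 40 + 15)/46 = 143/46

L = 143/46 = 3.1087 bits/symbol


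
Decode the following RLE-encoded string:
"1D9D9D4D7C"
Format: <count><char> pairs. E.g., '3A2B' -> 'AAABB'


Expanding each <count><char> pair:
  1D -> 'D'
  9D -> 'DDDDDDDDD'
  9D -> 'DDDDDDDDD'
  4D -> 'DDDD'
  7C -> 'CCCCCCC'

Decoded = DDDDDDDDDDDDDDDDDDDDDDDCCCCCCC


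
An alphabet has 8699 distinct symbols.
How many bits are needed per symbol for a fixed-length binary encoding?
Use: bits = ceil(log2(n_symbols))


log2(8699) = 13.0866
Bracket: 2^13 = 8192 < 8699 <= 2^14 = 16384
So ceil(log2(8699)) = 14

bits = ceil(log2(8699)) = ceil(13.0866) = 14 bits


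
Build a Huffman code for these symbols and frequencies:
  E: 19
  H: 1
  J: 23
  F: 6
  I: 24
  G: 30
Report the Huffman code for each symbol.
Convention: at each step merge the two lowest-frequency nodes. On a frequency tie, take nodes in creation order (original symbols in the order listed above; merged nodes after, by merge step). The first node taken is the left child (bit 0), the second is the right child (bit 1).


Huffman tree construction:
Step 1: Merge H(1) + F(6) = 7
Step 2: Merge (H+F)(7) + E(19) = 26
Step 3: Merge J(23) + I(24) = 47
Step 4: Merge ((H+F)+E)(26) + G(30) = 56
Step 5: Merge (J+I)(47) + (((H+F)+E)+G)(56) = 103
Read each symbol's code off the tree from the root (left child = 0, right child = 1).

Codes:
  E: 101 (length 3)
  H: 1000 (length 4)
  J: 00 (length 2)
  F: 1001 (length 4)
  I: 01 (length 2)
  G: 11 (length 2)
Average code length: 239/103 = 2.3204 bits/symbol


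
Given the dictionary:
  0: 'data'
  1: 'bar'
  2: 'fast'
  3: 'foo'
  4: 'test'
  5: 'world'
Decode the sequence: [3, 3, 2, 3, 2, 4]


Look up each index in the dictionary:
  3 -> 'foo'
  3 -> 'foo'
  2 -> 'fast'
  3 -> 'foo'
  2 -> 'fast'
  4 -> 'test'

Decoded: "foo foo fast foo fast test"


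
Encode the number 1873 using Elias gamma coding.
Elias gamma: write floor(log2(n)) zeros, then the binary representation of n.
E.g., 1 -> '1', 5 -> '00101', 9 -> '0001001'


num_bits = floor(log2(1873)) + 1 = 11
leading_zeros = num_bits - 1 = 10
binary(1873) = 11101010001

Elias gamma(1873) = '0000000000' + '11101010001' = 000000000011101010001 (21 bits)


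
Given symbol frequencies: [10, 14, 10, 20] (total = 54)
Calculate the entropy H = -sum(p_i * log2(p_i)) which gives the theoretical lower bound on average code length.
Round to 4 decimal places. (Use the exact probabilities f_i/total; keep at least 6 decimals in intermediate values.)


Per-symbol terms -p_i * log2(p_i) with p_i = f_i/54:
  p = 10/54 = 0.185185: log2(p) = -2.432959, -p*log2(p) = 0.450548
  p = 14/54 = 0.259259: log2(p) = -1.947533, -p*log2(p) = 0.504916
  p = 10/54 = 0.185185: log2(p) = -2.432959, -p*log2(p) = 0.450548
  p = 20/54 = 0.370370: log2(p) = -1.432959, -p*log2(p) = 0.530726
H = 0.450548 + 0.504916 + 0.450548 + 0.530726 = 1.936738

H = 1.9367 bits/symbol


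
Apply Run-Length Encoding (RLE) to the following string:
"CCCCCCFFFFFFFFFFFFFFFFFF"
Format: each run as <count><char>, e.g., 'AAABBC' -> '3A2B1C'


Scanning runs left to right:
  i=0: run of 'C' x 6 -> '6C'
  i=6: run of 'F' x 18 -> '18F'

RLE = 6C18F


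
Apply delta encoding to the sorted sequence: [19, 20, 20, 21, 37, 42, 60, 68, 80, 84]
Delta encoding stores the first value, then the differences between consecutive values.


First value: 19
Deltas:
  20 - 19 = 1
  20 - 20 = 0
  21 - 20 = 1
  37 - 21 = 16
  42 - 37 = 5
  60 - 42 = 18
  68 - 60 = 8
  80 - 68 = 12
  84 - 80 = 4


Delta encoded: [19, 1, 0, 1, 16, 5, 18, 8, 12, 4]


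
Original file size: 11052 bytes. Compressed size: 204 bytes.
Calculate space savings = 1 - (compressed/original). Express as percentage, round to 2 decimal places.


ratio = compressed/original = 204/11052 = 0.018458
savings = 1 - ratio = 1 - 0.018458 = 0.981542
as a percentage: 0.981542 * 100 = 98.15%

Space savings = 1 - 204/11052 = 98.15%


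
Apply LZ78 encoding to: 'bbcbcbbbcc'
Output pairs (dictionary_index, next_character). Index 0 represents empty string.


LZ78 encoding steps:
Dictionary: {0: ''}
Step 1: w='' (idx 0), next='b' -> output (0, 'b'), add 'b' as idx 1
Step 2: w='b' (idx 1), next='c' -> output (1, 'c'), add 'bc' as idx 2
Step 3: w='bc' (idx 2), next='b' -> output (2, 'b'), add 'bcb' as idx 3
Step 4: w='b' (idx 1), next='b' -> output (1, 'b'), add 'bb' as idx 4
Step 5: w='' (idx 0), next='c' -> output (0, 'c'), add 'c' as idx 5
Step 6: w='c' (idx 5), end of input -> output (5, '')


Encoded: [(0, 'b'), (1, 'c'), (2, 'b'), (1, 'b'), (0, 'c'), (5, '')]


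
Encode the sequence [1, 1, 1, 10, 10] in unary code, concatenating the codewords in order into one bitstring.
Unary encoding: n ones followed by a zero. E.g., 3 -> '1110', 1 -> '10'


Encode each number as n ones followed by a terminating 0:
  1 -> 10 (2 bits)
  1 -> 10 (2 bits)
  1 -> 10 (2 bits)
  10 -> 11111111110 (11 bits)
  10 -> 11111111110 (11 bits)
Total length = 2 + 2 + 2 + 11 + 11 = 28 bits.

Unary([1, 1, 1, 10, 10]) = 1010101111111111011111111110 (28 bits)


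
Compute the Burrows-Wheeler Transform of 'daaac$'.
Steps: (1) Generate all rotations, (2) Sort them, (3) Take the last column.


Rotations (sorted):
  0: $daaac -> last char: c
  1: aaac$d -> last char: d
  2: aac$da -> last char: a
  3: ac$daa -> last char: a
  4: c$daaa -> last char: a
  5: daaac$ -> last char: $


BWT = cdaaa$


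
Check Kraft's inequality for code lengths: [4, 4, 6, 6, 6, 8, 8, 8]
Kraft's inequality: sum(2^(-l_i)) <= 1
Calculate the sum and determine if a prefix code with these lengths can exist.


Sum = 2^(-4) + 2^(-4) + 2^(-6) + 2^(-6) + 2^(-6) + 2^(-8) + 2^(-8) + 2^(-8)
    = 0.0625 + 0.0625 + 0.015625 + 0.015625 + 0.015625 + 0.00390625 + 0.00390625 + 0.00390625
    = 47/256 = 0.18359375
Since 0.18359375 <= 1, Kraft's inequality IS satisfied.
A prefix code with these lengths CAN exist.

Kraft sum = 0.18359375. Satisfied.


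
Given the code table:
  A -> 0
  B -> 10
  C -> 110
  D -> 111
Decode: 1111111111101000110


Decoding:
111 -> D
111 -> D
111 -> D
110 -> C
10 -> B
0 -> A
0 -> A
110 -> C


Result: DDDCBAAC


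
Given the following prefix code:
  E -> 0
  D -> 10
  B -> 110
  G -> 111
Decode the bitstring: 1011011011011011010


Decoding step by step:
Bits 10 -> D
Bits 110 -> B
Bits 110 -> B
Bits 110 -> B
Bits 110 -> B
Bits 110 -> B
Bits 10 -> D


Decoded message: DBBBBBD


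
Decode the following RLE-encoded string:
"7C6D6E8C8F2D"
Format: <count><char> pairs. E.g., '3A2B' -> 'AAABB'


Expanding each <count><char> pair:
  7C -> 'CCCCCCC'
  6D -> 'DDDDDD'
  6E -> 'EEEEEE'
  8C -> 'CCCCCCCC'
  8F -> 'FFFFFFFF'
  2D -> 'DD'

Decoded = CCCCCCCDDDDDDEEEEEECCCCCCCCFFFFFFFFDD


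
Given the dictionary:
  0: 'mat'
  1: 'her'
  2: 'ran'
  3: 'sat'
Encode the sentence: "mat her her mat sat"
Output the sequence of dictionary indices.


Look up each word in the dictionary:
  'mat' -> 0
  'her' -> 1
  'her' -> 1
  'mat' -> 0
  'sat' -> 3

Encoded: [0, 1, 1, 0, 3]


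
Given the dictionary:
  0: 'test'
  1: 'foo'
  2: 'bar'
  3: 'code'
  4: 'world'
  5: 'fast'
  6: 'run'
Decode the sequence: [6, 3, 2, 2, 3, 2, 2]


Look up each index in the dictionary:
  6 -> 'run'
  3 -> 'code'
  2 -> 'bar'
  2 -> 'bar'
  3 -> 'code'
  2 -> 'bar'
  2 -> 'bar'

Decoded: "run code bar bar code bar bar"


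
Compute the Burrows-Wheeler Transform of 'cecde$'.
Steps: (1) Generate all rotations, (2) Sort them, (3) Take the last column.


Rotations (sorted):
  0: $cecde -> last char: e
  1: cde$ce -> last char: e
  2: cecde$ -> last char: $
  3: de$cec -> last char: c
  4: e$cecd -> last char: d
  5: ecde$c -> last char: c


BWT = ee$cdc


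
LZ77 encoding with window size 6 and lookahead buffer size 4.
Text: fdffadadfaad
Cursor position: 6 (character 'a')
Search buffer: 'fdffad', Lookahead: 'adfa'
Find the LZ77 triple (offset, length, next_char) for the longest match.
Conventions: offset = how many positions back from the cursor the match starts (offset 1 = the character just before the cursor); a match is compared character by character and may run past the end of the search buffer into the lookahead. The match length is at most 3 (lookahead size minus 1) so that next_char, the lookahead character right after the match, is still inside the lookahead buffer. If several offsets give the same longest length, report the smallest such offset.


Try each offset into the search buffer:
  offset=1 (pos 5, char 'd'): match length 0
  offset=2 (pos 4, char 'a'): match length 2
  offset=3 (pos 3, char 'f'): match length 0
  offset=4 (pos 2, char 'f'): match length 0
  offset=5 (pos 1, char 'd'): match length 0
  offset=6 (pos 0, char 'f'): match length 0
Longest match has length 2 at offset 2.
next_char = character at position 6 + 2 = 8 -> 'f'

Best match: offset=2, length=2 (matching 'ad' starting at position 4)
LZ77 triple: (2, 2, 'f')


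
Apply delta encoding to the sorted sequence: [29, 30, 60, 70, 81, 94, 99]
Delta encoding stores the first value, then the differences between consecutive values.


First value: 29
Deltas:
  30 - 29 = 1
  60 - 30 = 30
  70 - 60 = 10
  81 - 70 = 11
  94 - 81 = 13
  99 - 94 = 5


Delta encoded: [29, 1, 30, 10, 11, 13, 5]


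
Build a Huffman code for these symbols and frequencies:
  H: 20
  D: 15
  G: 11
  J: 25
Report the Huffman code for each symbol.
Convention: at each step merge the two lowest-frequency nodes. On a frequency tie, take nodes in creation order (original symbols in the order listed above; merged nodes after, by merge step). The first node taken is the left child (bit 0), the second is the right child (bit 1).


Huffman tree construction:
Step 1: Merge G(11) + D(15) = 26
Step 2: Merge H(20) + J(25) = 45
Step 3: Merge (G+D)(26) + (H+J)(45) = 71
Read each symbol's code off the tree from the root (left child = 0, right child = 1).

Codes:
  H: 10 (length 2)
  D: 01 (length 2)
  G: 00 (length 2)
  J: 11 (length 2)
Average code length: 142/71 = 2.0000 bits/symbol


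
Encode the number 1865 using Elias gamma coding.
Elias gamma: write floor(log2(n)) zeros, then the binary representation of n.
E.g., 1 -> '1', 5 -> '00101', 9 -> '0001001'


num_bits = floor(log2(1865)) + 1 = 11
leading_zeros = num_bits - 1 = 10
binary(1865) = 11101001001

Elias gamma(1865) = '0000000000' + '11101001001' = 000000000011101001001 (21 bits)


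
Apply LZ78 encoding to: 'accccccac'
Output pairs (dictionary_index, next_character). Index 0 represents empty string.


LZ78 encoding steps:
Dictionary: {0: ''}
Step 1: w='' (idx 0), next='a' -> output (0, 'a'), add 'a' as idx 1
Step 2: w='' (idx 0), next='c' -> output (0, 'c'), add 'c' as idx 2
Step 3: w='c' (idx 2), next='c' -> output (2, 'c'), add 'cc' as idx 3
Step 4: w='cc' (idx 3), next='c' -> output (3, 'c'), add 'ccc' as idx 4
Step 5: w='a' (idx 1), next='c' -> output (1, 'c'), add 'ac' as idx 5


Encoded: [(0, 'a'), (0, 'c'), (2, 'c'), (3, 'c'), (1, 'c')]


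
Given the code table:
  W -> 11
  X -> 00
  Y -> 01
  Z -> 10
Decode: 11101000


Decoding:
11 -> W
10 -> Z
10 -> Z
00 -> X


Result: WZZX


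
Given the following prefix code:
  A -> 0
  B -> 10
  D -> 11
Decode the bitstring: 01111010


Decoding step by step:
Bits 0 -> A
Bits 11 -> D
Bits 11 -> D
Bits 0 -> A
Bits 10 -> B


Decoded message: ADDAB


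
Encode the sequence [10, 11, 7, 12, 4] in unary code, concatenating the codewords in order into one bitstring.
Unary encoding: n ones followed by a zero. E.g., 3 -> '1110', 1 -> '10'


Encode each number as n ones followed by a terminating 0:
  10 -> 11111111110 (11 bits)
  11 -> 111111111110 (12 bits)
  7 -> 11111110 (8 bits)
  12 -> 1111111111110 (13 bits)
  4 -> 11110 (5 bits)
Total length = 11 + 12 + 8 + 13 + 5 = 49 bits.

Unary([10, 11, 7, 12, 4]) = 1111111111011111111111011111110111111111111011110 (49 bits)


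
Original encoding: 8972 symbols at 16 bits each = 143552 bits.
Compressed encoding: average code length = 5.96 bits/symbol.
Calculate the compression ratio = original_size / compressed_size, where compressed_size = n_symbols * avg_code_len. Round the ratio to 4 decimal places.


original_size = n_symbols * orig_bits = 8972 * 16 = 143552 bits
compressed_size = n_symbols * avg_code_len = 8972 * 5.96 = 53473.12 bits
ratio = original_size / compressed_size = 143552 / 53473.12 = 2.6846

Compression ratio = 2.6846


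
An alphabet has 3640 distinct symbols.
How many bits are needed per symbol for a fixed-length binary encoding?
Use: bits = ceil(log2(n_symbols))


log2(3640) = 11.8297
Bracket: 2^11 = 2048 < 3640 <= 2^12 = 4096
So ceil(log2(3640)) = 12

bits = ceil(log2(3640)) = ceil(11.8297) = 12 bits


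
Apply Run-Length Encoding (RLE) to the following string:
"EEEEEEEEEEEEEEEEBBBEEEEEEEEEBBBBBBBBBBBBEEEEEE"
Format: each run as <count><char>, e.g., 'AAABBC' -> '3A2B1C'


Scanning runs left to right:
  i=0: run of 'E' x 16 -> '16E'
  i=16: run of 'B' x 3 -> '3B'
  i=19: run of 'E' x 9 -> '9E'
  i=28: run of 'B' x 12 -> '12B'
  i=40: run of 'E' x 6 -> '6E'

RLE = 16E3B9E12B6E


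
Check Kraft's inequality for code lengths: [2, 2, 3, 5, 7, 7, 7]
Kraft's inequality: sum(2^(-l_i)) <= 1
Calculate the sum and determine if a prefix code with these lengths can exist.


Sum = 2^(-2) + 2^(-2) + 2^(-3) + 2^(-5) + 2^(-7) + 2^(-7) + 2^(-7)
    = 0.25 + 0.25 + 0.125 + 0.03125 + 0.0078125 + 0.0078125 + 0.0078125
    = 87/128 = 0.6796875
Since 0.6796875 <= 1, Kraft's inequality IS satisfied.
A prefix code with these lengths CAN exist.

Kraft sum = 0.6796875. Satisfied.


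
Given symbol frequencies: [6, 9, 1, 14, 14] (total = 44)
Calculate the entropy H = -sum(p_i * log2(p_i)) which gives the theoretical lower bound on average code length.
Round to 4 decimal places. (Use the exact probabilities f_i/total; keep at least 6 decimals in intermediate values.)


Per-symbol terms -p_i * log2(p_i) with p_i = f_i/44:
  p = 6/44 = 0.136364: log2(p) = -2.874469, -p*log2(p) = 0.391973
  p = 9/44 = 0.204545: log2(p) = -2.289507, -p*log2(p) = 0.468308
  p = 1/44 = 0.022727: log2(p) = -5.459432, -p*log2(p) = 0.124078
  p = 14/44 = 0.318182: log2(p) = -1.652077, -p*log2(p) = 0.525661
  p = 14/44 = 0.318182: log2(p) = -1.652077, -p*log2(p) = 0.525661
H = 0.391973 + 0.468308 + 0.124078 + 0.525661 + 0.525661 = 2.035681

H = 2.0357 bits/symbol


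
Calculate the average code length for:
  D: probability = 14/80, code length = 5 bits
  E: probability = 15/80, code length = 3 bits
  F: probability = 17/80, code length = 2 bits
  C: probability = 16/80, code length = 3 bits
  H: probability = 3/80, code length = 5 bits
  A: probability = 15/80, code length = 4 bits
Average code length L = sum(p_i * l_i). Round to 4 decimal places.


Weighted contributions p_i * l_i:
  D: (14/80) * 5 = 70/80
  E: (15/80) * 3 = 45/80
  F: (17/80) * 2 = 34/80
  C: (16/80) * 3 = 48/80
  H: (3/80) * 5 = 15/80
  A: (15/80) * 4 = 60/80
Sum = (70 + 45 + 34 + 48 + 15 + 60)/80 = 272/80

L = 272/80 = 3.4000 bits/symbol


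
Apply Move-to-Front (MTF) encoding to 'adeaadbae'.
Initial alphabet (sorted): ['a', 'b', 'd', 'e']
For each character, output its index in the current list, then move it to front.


MTF encoding:
'a': index 0 in ['a', 'b', 'd', 'e'] -> ['a', 'b', 'd', 'e']
'd': index 2 in ['a', 'b', 'd', 'e'] -> ['d', 'a', 'b', 'e']
'e': index 3 in ['d', 'a', 'b', 'e'] -> ['e', 'd', 'a', 'b']
'a': index 2 in ['e', 'd', 'a', 'b'] -> ['a', 'e', 'd', 'b']
'a': index 0 in ['a', 'e', 'd', 'b'] -> ['a', 'e', 'd', 'b']
'd': index 2 in ['a', 'e', 'd', 'b'] -> ['d', 'a', 'e', 'b']
'b': index 3 in ['d', 'a', 'e', 'b'] -> ['b', 'd', 'a', 'e']
'a': index 2 in ['b', 'd', 'a', 'e'] -> ['a', 'b', 'd', 'e']
'e': index 3 in ['a', 'b', 'd', 'e'] -> ['e', 'a', 'b', 'd']


Output: [0, 2, 3, 2, 0, 2, 3, 2, 3]


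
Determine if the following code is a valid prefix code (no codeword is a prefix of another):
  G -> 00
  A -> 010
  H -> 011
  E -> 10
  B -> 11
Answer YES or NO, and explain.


Checking each pair (does one codeword prefix another?):
  G='00' vs A='010': no prefix
  G='00' vs H='011': no prefix
  G='00' vs E='10': no prefix
  G='00' vs B='11': no prefix
  A='010' vs G='00': no prefix
  A='010' vs H='011': no prefix
  A='010' vs E='10': no prefix
  A='010' vs B='11': no prefix
  H='011' vs G='00': no prefix
  H='011' vs A='010': no prefix
  H='011' vs E='10': no prefix
  H='011' vs B='11': no prefix
  E='10' vs G='00': no prefix
  E='10' vs A='010': no prefix
  E='10' vs H='011': no prefix
  E='10' vs B='11': no prefix
  B='11' vs G='00': no prefix
  B='11' vs A='010': no prefix
  B='11' vs H='011': no prefix
  B='11' vs E='10': no prefix
No violation found over all pairs.

YES -- this is a valid prefix code. No codeword is a prefix of any other codeword.


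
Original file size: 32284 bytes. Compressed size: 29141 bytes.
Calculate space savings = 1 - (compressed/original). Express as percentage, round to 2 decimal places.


ratio = compressed/original = 29141/32284 = 0.902645
savings = 1 - ratio = 1 - 0.902645 = 0.097355
as a percentage: 0.097355 * 100 = 9.74%

Space savings = 1 - 29141/32284 = 9.74%


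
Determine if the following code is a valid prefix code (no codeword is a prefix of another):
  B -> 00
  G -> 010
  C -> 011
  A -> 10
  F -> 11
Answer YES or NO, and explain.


Checking each pair (does one codeword prefix another?):
  B='00' vs G='010': no prefix
  B='00' vs C='011': no prefix
  B='00' vs A='10': no prefix
  B='00' vs F='11': no prefix
  G='010' vs B='00': no prefix
  G='010' vs C='011': no prefix
  G='010' vs A='10': no prefix
  G='010' vs F='11': no prefix
  C='011' vs B='00': no prefix
  C='011' vs G='010': no prefix
  C='011' vs A='10': no prefix
  C='011' vs F='11': no prefix
  A='10' vs B='00': no prefix
  A='10' vs G='010': no prefix
  A='10' vs C='011': no prefix
  A='10' vs F='11': no prefix
  F='11' vs B='00': no prefix
  F='11' vs G='010': no prefix
  F='11' vs C='011': no prefix
  F='11' vs A='10': no prefix
No violation found over all pairs.

YES -- this is a valid prefix code. No codeword is a prefix of any other codeword.
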